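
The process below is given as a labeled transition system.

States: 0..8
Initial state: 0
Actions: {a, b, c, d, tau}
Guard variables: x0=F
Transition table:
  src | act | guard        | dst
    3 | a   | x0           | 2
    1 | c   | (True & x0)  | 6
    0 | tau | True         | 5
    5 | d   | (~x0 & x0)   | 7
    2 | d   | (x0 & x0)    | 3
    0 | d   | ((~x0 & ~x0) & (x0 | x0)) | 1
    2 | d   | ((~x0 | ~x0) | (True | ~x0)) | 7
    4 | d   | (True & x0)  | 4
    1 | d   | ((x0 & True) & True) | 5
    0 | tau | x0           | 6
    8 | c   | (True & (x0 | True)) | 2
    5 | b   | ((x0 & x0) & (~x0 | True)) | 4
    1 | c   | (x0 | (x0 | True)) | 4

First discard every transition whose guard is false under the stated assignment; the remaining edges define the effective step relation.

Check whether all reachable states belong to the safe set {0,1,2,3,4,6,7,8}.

Inv-set: {0,1,2,3,4,6,7,8}
Reachable = {0,5}
  0: ✓
  5: outside
counterexample path to 5: tau

Answer: INVARIANT VIOLATED at state 5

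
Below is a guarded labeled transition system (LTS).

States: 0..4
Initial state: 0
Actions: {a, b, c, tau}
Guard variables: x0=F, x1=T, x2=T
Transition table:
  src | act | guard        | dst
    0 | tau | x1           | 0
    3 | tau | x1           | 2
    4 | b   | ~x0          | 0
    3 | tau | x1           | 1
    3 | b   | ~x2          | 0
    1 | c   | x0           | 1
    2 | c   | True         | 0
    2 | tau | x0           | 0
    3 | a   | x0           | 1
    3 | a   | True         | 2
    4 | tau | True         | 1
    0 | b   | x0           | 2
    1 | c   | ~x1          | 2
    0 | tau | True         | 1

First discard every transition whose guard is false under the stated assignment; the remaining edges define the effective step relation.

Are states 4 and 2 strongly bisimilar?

Answer: NOT BISIMILAR

Working:
Refine partition for ~:
  round 0: {{0,1,2,3,4}}
  round 1: {{0},{1},{2},{3},{4}}
Fixed point at round 2; 5 class(es).
class of 4: {4}; class of 2: {2}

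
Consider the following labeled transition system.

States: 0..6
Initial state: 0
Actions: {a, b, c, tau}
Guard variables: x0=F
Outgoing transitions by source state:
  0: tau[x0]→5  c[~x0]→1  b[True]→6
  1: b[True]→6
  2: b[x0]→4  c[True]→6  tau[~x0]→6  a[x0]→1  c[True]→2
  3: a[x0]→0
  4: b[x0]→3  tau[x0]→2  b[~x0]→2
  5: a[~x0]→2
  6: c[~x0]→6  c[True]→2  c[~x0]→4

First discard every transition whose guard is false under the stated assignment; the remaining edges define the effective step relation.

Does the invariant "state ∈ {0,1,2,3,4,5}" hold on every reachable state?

Answer: INVARIANT VIOLATED at state 6

Analysis:
Inv-set: {0,1,2,3,4,5}
Reach set: {0,1,2,4,6}
  0: ok
  1: ok
  2: ok
  4: ok
  6: VIOLATES
reach 6 via b — violates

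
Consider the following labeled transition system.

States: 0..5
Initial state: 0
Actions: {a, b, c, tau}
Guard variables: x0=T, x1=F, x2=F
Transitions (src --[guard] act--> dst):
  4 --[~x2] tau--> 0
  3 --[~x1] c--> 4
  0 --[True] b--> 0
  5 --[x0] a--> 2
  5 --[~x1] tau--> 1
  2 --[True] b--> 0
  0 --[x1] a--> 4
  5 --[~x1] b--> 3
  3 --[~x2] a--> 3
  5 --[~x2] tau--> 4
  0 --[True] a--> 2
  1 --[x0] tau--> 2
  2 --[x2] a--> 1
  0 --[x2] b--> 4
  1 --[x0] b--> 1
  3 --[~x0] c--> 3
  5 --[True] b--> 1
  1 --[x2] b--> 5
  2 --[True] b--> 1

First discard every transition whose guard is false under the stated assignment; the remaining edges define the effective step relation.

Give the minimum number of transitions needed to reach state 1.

Answer: 2

Trace:
Breadth-first toward 1:
  L0 = {0}
  L1 = {2}
  L2 = {1}
depth(1)=2, e.g. a·b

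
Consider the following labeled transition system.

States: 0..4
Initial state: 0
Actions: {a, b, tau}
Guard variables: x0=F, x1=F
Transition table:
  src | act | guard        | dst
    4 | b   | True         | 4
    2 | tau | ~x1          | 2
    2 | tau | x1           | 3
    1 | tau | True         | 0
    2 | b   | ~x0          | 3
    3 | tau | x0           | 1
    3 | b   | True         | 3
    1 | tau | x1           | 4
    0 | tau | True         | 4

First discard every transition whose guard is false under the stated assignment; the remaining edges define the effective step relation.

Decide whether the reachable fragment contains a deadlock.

Answer: DEADLOCK-FREE

Trace:
Reachable = {0,4}
  0: tau→4  [1 exit(s)]
  4: b→4  [1 exit(s)]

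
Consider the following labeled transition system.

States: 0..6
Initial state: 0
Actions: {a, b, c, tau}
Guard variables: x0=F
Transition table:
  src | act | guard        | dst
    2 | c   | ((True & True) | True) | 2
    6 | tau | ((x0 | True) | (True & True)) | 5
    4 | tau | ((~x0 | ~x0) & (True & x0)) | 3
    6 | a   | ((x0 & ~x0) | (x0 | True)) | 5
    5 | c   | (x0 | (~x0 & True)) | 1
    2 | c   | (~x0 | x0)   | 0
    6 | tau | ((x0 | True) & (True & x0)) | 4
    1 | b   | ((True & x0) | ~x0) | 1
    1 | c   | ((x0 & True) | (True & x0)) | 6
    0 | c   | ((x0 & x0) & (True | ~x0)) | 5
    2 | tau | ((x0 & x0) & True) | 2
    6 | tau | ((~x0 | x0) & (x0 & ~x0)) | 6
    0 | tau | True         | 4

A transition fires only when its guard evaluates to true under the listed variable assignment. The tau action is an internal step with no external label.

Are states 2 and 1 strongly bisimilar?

Answer: NOT BISIMILAR

Working:
Compute ~ classes (split until stable):
  P[0] = {{0,1,2,3,4,5,6}}
  P[1] = {{0},{1},{2,5},{3,4},{6}}
  P[2] = {{0},{1},{2},{3,4},{5},{6}}
stable after 3 split(s): 6 block(s)
[2]={2}  [1]={1}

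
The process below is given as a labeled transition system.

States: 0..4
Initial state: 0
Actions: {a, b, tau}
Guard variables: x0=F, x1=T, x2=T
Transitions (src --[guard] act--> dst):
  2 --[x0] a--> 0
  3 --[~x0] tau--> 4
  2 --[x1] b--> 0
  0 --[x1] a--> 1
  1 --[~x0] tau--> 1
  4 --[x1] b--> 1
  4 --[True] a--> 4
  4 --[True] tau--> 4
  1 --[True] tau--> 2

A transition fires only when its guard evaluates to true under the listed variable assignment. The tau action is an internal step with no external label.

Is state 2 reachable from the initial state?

Answer: REACHABLE

Analysis:
After dropping false guards: 8 live edges.
depth 0: {0}
depth 1: {1}  cumulative {0,1}
depth 2: {2}  cumulative {0,1,2}
Reachable = {0,1,2}
witness 2: a·tau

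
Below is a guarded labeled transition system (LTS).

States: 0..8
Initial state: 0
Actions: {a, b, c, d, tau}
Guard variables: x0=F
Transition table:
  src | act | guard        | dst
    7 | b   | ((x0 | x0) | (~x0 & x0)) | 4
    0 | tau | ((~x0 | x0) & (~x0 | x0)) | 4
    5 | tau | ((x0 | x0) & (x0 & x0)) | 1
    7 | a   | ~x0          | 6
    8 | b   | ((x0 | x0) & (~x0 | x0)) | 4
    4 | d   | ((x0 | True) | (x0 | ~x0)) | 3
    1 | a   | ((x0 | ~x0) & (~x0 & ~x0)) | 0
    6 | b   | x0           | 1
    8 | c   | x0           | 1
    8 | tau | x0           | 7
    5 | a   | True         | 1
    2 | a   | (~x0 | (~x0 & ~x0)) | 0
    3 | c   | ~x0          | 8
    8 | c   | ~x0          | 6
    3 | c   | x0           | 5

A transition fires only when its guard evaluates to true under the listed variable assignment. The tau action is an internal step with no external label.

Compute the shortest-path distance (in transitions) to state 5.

Breadth-first toward 5:
  Layer 0: {0}
  Layer 1: {4}
  Layer 2: {3}
  Layer 3: {8}
  Layer 4: {6}
5 never appears.

Answer: UNREACHABLE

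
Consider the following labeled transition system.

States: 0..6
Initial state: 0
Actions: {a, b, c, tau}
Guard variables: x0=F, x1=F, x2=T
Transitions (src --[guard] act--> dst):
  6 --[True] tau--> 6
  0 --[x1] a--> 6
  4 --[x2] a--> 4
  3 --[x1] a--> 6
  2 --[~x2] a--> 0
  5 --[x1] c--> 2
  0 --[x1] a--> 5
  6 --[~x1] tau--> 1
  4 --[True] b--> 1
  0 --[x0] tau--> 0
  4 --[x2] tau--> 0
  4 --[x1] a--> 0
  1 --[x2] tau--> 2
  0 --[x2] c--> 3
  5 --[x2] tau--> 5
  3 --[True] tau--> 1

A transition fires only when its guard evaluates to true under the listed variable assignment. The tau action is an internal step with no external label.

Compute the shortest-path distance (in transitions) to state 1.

Layered search for 1:
  L0 = {0}
  L1 = {3}
  L2 = {1}
1 enters at depth 2; path c·tau

Answer: 2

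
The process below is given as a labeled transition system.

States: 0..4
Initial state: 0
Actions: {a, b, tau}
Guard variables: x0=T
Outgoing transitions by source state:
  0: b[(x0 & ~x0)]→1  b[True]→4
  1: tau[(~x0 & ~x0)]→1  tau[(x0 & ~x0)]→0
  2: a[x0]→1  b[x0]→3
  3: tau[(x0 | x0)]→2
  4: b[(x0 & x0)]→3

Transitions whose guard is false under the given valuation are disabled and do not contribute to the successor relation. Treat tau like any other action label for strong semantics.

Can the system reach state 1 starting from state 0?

Answer: REACHABLE

Trace:
Guard filter leaves 5 enabled edge(s).
depth 0: {0}
depth 1: {4}  cumulative {0,4}
depth 2: {3}  cumulative {0,3,4}
depth 3: {2}  cumulative {0,2,3,4}
depth 4: {1}  cumulative {0,1,2,3,4}
Reach set: {0,1,2,3,4}
Path to 1: b·b·tau·a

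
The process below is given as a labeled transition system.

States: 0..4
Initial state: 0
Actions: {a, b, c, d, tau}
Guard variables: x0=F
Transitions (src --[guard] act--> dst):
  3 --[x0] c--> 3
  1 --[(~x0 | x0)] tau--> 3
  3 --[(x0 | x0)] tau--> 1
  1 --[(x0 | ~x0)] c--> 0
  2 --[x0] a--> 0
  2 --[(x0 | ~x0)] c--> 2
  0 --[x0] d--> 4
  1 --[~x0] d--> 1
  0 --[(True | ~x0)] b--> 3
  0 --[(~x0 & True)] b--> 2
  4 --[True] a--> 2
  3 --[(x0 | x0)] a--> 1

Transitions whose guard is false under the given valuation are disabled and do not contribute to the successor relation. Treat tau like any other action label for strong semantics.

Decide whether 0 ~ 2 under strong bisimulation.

Answer: NOT BISIMILAR

Trace:
Refine partition for ~:
  round 0: {{0,1,2,3,4}}
  round 1: {{0},{1},{2},{3},{4}}
Fixed point at round 2; 5 class(es).
class of 0: {0}; class of 2: {2}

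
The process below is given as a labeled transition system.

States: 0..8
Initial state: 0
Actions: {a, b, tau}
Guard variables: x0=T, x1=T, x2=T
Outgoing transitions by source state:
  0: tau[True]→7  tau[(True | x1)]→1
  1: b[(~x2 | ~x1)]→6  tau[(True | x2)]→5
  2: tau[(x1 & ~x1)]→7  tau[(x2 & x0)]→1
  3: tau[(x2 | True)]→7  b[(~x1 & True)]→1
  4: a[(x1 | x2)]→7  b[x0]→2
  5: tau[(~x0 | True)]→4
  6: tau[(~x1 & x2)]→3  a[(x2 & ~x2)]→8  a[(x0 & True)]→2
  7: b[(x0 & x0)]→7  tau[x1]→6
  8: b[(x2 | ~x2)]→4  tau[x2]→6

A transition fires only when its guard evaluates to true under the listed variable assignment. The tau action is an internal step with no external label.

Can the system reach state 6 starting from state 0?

Answer: REACHABLE

Working:
13 transition(s) survive guard evaluation.
L0 = {0}
L1 = {1,7}  now seen {0,1,7}
L2 = {5,6}  now seen {0,1,5,6,7}
L3 = {2,4}  now seen {0,1,2,4,5,6,7}
R = {0,1,2,4,5,6,7}
witness 6: tau·tau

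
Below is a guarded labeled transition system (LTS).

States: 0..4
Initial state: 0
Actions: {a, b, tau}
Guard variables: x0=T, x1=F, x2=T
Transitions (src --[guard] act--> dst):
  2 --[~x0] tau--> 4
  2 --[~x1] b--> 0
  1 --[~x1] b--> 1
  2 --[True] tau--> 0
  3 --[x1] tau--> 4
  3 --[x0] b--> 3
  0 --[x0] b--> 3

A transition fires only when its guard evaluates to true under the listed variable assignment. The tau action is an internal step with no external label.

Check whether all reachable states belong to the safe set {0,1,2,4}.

Answer: INVARIANT VIOLATED at state 3

Analysis:
Allowed set {0,1,2,4}
Reach set: {0,3}
  0: safe
  3: ✗ unsafe
counterexample path to 3: b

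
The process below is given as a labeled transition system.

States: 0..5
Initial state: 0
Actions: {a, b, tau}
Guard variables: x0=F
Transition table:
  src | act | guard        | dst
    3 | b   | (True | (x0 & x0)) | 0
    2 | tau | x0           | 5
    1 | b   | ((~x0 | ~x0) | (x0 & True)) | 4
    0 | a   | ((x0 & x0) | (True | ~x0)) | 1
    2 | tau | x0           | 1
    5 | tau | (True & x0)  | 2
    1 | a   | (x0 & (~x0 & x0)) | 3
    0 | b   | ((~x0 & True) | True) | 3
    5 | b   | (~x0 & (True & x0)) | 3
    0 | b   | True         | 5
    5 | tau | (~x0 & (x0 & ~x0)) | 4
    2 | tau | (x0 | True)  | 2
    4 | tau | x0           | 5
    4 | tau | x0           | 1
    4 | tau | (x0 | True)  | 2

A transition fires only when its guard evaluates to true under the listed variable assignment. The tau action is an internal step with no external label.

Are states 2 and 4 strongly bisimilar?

Bisimulation quotient by refinement:
  π0 = {{0,1,2,3,4,5}}
  π1 = {{0},{1,3},{2,4},{5}}
  π2 = {{0},{1},{2,4},{3},{5}}
Fixed point at round 3; 5 class(es).
[2]={2,4}  [4]={2,4}

Answer: BISIMILAR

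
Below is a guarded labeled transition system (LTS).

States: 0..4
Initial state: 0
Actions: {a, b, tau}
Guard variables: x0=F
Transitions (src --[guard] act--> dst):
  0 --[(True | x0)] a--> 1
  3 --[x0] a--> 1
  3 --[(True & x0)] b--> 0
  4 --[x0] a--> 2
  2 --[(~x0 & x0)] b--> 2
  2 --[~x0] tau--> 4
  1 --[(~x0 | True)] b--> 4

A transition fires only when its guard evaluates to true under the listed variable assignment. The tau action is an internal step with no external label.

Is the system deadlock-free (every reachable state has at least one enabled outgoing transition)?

Answer: DEADLOCK at state 4

Working:
Reach set: {0,1,4}
  0: a→1  [1 out]
  1: b→4  [1 out]
  4: ∅  [no exit]
witness 4: a·b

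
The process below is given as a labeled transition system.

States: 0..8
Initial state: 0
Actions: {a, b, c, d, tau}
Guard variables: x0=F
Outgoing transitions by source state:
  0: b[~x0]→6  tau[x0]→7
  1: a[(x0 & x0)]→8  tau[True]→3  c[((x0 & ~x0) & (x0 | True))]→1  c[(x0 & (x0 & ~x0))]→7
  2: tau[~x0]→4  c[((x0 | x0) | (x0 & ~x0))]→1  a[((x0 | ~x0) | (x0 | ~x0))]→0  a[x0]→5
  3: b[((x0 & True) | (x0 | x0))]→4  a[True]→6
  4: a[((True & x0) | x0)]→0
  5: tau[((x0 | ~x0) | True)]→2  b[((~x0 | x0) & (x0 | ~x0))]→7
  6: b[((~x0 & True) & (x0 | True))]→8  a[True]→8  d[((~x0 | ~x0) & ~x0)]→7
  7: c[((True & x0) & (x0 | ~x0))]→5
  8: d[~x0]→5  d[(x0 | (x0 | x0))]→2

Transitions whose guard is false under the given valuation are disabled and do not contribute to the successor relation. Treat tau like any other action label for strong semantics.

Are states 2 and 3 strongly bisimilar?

Answer: NOT BISIMILAR

Working:
Refine partition for ~:
  P[0] = {{0,1,2,3,4,5,6,7,8}}
  P[1] = {{0},{1},{2},{3},{4,7},{5},{6},{8}}
stable after 2 split(s): 8 block(s)
2∈{2}, 3∈{3}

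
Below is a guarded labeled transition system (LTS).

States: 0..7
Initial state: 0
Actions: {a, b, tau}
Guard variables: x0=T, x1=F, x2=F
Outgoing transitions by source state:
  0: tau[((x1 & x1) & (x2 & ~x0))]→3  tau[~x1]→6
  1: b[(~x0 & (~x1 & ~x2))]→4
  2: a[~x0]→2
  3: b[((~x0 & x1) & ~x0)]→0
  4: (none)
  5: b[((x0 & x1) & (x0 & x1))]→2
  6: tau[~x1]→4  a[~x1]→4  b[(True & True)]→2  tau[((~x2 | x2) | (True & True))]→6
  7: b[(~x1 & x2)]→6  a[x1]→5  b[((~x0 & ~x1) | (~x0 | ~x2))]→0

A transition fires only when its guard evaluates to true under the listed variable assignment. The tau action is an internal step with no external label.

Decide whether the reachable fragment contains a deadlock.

R = {0,2,4,6}
  0: tau→6  [deg 1]
  2: ∅  [deadlock]
  4: ∅  [deadlock]
  6: a→4  b→2  tau→4  tau→6  [deg 4]
trace reaching 2: tau·b

Answer: DEADLOCK at state 2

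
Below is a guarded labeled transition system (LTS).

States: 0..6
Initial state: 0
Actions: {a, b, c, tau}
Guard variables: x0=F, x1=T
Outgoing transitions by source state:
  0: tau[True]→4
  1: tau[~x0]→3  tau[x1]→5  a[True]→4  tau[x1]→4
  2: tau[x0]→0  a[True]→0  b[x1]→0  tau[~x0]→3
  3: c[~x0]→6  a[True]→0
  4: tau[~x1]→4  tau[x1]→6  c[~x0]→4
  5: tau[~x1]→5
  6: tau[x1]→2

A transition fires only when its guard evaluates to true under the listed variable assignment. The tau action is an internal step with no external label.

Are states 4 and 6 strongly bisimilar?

Answer: NOT BISIMILAR

Trace:
Bisimulation quotient by refinement:
  P[0] = {{0,1,2,3,4,5,6}}
  P[1] = {{0,6},{1},{2},{3},{4},{5}}
  P[2] = {{0},{1},{2},{3},{4},{5},{6}}
7 equivalence class(es) (converged in 3)
class of 4: {4}; class of 6: {6}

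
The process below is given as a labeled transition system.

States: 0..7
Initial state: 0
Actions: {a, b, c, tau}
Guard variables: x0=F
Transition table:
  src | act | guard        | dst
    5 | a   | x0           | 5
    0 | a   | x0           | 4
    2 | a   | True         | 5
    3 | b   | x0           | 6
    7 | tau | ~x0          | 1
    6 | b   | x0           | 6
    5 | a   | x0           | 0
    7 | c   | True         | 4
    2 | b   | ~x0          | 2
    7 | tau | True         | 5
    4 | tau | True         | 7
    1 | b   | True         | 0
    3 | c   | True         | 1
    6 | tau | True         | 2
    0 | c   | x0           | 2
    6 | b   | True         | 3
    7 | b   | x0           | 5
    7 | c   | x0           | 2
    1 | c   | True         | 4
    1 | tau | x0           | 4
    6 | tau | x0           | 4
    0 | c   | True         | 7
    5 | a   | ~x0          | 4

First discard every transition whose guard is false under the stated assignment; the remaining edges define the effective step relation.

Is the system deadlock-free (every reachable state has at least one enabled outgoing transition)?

Answer: DEADLOCK-FREE

Working:
Reach set: {0,1,4,5,7}
  0: c→7  [1 exit(s)]
  1: b→0  c→4  [2 exit(s)]
  4: tau→7  [1 exit(s)]
  5: a→4  [1 exit(s)]
  7: c→4  tau→1  tau→5  [3 exit(s)]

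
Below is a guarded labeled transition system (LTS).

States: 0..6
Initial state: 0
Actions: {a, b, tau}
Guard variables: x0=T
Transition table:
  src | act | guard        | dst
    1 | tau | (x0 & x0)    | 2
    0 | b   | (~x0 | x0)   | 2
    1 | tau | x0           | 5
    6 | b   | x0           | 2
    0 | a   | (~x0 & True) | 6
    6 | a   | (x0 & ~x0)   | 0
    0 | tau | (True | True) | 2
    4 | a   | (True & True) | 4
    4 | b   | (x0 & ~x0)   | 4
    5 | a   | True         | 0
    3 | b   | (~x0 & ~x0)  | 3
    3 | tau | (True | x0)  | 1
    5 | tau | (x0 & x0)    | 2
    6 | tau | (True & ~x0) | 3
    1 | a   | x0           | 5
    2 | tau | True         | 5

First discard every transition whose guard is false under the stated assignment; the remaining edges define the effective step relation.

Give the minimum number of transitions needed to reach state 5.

Answer: 2

Working:
Breadth-first toward 5:
  depth 0: {0}
  depth 1: {2}
  depth 2: {5}
5 enters at depth 2; path b·tau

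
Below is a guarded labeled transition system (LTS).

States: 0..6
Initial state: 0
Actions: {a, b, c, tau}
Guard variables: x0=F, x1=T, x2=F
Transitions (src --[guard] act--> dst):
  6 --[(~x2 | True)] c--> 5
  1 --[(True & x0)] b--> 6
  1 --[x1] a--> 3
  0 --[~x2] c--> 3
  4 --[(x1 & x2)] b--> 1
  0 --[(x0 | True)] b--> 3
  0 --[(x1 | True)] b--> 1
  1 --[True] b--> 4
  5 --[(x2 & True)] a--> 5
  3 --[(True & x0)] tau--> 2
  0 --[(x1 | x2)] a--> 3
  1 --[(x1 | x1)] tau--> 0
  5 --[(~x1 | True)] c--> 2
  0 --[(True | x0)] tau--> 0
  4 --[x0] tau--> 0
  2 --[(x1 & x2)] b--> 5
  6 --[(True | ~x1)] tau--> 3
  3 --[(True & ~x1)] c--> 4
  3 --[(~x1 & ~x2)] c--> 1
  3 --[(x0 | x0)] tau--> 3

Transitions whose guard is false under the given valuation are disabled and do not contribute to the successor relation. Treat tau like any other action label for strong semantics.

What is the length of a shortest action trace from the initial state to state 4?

BFS to 4:
  Layer 0: {0}
  Layer 1: {1,3}
  Layer 2: {4}
4 enters at depth 2; path b·b

Answer: 2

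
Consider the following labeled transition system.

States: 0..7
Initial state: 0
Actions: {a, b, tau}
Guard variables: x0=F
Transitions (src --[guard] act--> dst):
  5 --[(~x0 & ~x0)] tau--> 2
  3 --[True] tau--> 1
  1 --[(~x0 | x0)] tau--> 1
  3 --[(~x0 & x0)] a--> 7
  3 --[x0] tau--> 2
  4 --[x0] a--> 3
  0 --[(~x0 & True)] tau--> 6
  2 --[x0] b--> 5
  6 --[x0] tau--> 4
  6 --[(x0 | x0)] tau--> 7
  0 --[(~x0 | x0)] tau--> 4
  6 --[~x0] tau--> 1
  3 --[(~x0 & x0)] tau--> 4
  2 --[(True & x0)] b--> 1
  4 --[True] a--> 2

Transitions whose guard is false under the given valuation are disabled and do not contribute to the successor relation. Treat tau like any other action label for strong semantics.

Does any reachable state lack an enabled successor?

Reachable = {0,1,2,4,6}
  0: tau→4  tau→6  [2 exit(s)]
  1: tau→1  [1 exit(s)]
  2: ∅  [deadlock]
  4: a→2  [1 exit(s)]
  6: tau→1  [1 exit(s)]
trace reaching 2: tau·a

Answer: DEADLOCK at state 2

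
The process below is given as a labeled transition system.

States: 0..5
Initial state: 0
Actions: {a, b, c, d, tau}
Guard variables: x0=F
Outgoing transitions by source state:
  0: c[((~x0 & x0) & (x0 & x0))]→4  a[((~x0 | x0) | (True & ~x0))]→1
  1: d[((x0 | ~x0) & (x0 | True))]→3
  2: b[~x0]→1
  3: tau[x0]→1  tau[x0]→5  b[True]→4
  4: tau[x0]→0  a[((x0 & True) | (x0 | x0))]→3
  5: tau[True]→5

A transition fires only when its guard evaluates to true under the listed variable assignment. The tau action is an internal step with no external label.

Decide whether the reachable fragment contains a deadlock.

Reach set: {0,1,3,4}
  0: a→1  [deg 1]
  1: d→3  [deg 1]
  3: b→4  [deg 1]
  4: ∅  [no exit]
trace reaching 4: a·d·b

Answer: DEADLOCK at state 4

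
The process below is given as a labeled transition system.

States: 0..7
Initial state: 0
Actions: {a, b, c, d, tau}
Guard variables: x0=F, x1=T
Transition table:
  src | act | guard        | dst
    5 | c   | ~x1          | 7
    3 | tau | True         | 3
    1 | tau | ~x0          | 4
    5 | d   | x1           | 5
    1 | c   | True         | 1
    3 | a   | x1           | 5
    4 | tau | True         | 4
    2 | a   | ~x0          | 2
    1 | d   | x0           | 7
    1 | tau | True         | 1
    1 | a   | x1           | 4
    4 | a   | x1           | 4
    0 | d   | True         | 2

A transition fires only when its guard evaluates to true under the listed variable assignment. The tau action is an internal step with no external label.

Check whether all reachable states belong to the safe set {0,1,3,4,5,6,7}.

Answer: INVARIANT VIOLATED at state 2

Working:
Inv-set: {0,1,3,4,5,6,7}
Reach set: {0,2}
  0: safe
  2: VIOLATES
witness against invariant: d → 2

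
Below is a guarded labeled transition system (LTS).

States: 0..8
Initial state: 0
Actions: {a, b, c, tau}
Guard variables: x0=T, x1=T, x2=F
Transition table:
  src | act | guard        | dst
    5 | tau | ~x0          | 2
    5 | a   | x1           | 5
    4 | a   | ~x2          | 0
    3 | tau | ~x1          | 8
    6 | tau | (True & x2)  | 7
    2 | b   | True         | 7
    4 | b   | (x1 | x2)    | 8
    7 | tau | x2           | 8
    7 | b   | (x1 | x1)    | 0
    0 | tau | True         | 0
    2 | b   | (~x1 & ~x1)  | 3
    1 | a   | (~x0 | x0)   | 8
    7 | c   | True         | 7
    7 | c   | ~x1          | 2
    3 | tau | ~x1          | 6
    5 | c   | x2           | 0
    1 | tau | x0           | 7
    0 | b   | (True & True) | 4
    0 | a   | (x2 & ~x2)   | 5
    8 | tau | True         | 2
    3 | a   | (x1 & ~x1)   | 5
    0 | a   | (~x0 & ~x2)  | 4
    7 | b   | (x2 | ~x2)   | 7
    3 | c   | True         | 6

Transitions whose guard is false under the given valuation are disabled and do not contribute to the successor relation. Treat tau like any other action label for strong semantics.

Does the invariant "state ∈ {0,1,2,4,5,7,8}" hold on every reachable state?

Answer: INVARIANT HOLDS

Analysis:
Inv-set: {0,1,2,4,5,7,8}
Reach set: {0,2,4,7,8}
  0: ok
  2: ok
  4: ok
  7: ok
  8: ok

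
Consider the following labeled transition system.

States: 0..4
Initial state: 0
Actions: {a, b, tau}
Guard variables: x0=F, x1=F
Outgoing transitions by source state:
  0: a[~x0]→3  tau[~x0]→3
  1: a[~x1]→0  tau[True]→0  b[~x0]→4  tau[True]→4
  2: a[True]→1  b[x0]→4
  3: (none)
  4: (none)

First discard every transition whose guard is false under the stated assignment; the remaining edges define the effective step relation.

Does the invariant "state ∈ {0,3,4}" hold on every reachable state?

Answer: INVARIANT HOLDS

Analysis:
Allowed set {0,3,4}
Reach set: {0,3}
  0: ok
  3: ok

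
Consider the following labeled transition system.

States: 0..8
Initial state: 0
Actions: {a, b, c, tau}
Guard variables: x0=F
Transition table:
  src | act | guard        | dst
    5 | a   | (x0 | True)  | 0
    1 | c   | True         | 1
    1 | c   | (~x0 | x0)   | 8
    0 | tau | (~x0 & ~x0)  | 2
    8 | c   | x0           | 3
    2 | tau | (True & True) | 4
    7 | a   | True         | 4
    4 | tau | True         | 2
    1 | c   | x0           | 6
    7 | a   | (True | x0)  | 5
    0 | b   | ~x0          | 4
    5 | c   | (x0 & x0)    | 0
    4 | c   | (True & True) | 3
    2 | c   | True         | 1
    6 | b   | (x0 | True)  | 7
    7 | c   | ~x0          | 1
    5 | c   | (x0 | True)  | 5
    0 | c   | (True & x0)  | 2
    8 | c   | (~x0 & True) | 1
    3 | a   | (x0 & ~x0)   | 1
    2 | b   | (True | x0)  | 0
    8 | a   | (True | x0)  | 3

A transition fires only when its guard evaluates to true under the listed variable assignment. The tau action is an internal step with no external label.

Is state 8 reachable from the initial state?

Answer: REACHABLE

Analysis:
After dropping false guards: 17 live edges.
depth 0: {0}
depth 1: {2,4}  cumulative {0,2,4}
depth 2: {1,3}  cumulative {0,1,2,3,4}
depth 3: {8}  cumulative {0,1,2,3,4,8}
R = {0,1,2,3,4,8}
Path to 8: tau·c·c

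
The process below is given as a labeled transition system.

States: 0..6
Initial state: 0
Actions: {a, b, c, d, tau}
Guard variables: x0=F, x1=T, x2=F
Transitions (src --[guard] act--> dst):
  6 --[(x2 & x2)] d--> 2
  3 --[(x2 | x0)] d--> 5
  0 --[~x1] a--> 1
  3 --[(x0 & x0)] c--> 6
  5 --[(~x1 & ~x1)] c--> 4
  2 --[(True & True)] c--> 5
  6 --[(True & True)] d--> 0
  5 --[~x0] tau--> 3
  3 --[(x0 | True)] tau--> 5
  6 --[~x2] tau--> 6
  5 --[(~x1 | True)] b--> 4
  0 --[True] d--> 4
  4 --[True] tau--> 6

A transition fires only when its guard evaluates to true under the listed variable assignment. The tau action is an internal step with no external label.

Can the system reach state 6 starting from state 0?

Answer: REACHABLE

Analysis:
Guard filter leaves 8 enabled edge(s).
Layer 0: {0}
Layer 1: {4}  now seen {0,4}
Layer 2: {6}  now seen {0,4,6}
Reachable = {0,4,6}
trace reaching 6: d·tau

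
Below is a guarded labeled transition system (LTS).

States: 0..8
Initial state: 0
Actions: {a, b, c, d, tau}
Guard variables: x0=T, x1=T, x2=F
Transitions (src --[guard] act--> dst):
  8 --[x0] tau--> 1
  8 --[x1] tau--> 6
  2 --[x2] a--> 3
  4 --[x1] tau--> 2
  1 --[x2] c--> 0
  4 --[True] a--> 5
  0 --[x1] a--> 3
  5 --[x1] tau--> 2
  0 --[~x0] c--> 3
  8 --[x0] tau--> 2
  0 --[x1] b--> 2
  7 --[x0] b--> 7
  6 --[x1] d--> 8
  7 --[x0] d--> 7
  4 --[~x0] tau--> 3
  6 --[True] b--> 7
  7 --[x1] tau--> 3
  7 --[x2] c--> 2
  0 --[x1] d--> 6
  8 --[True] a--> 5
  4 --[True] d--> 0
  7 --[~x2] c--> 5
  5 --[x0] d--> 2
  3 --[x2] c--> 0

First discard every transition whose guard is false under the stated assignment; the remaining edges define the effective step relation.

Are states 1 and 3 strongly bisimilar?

Answer: BISIMILAR

Analysis:
Refine partition for ~:
  round 0: {{0,1,2,3,4,5,6,7,8}}
  round 1: {{0},{1,2,3},{4},{5},{6},{7},{8}}
stable after 2 split(s): 7 block(s)
1∈{1,2,3}, 3∈{1,2,3}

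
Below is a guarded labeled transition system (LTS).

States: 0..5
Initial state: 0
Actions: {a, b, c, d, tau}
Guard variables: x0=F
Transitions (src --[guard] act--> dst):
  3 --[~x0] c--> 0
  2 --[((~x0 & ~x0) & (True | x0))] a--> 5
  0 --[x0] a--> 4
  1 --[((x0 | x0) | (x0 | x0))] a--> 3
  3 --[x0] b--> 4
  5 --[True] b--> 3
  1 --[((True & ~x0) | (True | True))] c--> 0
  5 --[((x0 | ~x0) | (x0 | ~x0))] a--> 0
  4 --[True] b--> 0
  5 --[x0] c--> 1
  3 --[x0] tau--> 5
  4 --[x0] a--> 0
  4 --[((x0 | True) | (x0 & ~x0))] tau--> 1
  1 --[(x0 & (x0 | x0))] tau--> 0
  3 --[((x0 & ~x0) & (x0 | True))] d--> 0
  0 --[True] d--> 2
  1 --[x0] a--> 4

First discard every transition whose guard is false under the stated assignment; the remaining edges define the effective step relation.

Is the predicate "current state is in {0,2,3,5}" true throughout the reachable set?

Allowed set {0,2,3,5}
R = {0,2,3,5}
  0: ✓
  2: ✓
  3: ✓
  5: ✓

Answer: INVARIANT HOLDS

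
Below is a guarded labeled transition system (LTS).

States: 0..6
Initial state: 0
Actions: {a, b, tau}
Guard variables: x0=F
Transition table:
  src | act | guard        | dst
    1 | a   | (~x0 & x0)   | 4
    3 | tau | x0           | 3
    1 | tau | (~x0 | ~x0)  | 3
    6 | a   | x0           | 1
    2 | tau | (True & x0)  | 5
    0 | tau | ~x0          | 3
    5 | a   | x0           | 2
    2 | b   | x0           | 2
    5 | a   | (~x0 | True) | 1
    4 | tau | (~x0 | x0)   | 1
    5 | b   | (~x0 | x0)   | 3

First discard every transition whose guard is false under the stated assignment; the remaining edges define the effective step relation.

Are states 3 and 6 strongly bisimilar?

Answer: BISIMILAR

Trace:
Refine partition for ~:
  P[0] = {{0,1,2,3,4,5,6}}
  P[1] = {{0,1,4},{2,3,6},{5}}
  P[2] = {{0,1},{2,3,6},{4},{5}}
Fixed point at round 3; 4 class(es).
[3]={2,3,6}  [6]={2,3,6}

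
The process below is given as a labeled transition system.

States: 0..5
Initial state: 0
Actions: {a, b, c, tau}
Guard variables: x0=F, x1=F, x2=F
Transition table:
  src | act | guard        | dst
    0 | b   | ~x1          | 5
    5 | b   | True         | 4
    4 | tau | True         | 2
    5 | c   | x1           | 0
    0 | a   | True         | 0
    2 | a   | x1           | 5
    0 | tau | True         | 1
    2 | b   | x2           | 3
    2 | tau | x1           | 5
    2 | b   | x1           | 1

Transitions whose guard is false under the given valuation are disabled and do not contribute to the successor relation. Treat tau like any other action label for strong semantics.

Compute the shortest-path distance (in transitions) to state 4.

Answer: 2

Trace:
Layered search for 4:
  L0 = {0}
  L1 = {1,5}
  L2 = {4}
depth(4)=2, e.g. b·b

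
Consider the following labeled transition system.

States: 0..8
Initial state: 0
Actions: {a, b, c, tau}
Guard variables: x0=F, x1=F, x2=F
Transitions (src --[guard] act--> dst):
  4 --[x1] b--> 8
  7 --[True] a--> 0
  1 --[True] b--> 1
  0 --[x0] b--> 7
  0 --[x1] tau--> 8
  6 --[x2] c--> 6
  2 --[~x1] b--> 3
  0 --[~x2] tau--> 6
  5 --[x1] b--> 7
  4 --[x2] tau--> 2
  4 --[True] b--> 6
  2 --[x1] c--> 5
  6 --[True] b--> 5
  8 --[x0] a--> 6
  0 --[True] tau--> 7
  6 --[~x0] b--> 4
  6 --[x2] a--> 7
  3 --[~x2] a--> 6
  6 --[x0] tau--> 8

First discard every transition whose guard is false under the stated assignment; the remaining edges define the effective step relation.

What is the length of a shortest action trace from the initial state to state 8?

Answer: UNREACHABLE

Trace:
Breadth-first toward 8:
  depth 0: {0}
  depth 1: {6,7}
  depth 2: {4,5}
8 never appears.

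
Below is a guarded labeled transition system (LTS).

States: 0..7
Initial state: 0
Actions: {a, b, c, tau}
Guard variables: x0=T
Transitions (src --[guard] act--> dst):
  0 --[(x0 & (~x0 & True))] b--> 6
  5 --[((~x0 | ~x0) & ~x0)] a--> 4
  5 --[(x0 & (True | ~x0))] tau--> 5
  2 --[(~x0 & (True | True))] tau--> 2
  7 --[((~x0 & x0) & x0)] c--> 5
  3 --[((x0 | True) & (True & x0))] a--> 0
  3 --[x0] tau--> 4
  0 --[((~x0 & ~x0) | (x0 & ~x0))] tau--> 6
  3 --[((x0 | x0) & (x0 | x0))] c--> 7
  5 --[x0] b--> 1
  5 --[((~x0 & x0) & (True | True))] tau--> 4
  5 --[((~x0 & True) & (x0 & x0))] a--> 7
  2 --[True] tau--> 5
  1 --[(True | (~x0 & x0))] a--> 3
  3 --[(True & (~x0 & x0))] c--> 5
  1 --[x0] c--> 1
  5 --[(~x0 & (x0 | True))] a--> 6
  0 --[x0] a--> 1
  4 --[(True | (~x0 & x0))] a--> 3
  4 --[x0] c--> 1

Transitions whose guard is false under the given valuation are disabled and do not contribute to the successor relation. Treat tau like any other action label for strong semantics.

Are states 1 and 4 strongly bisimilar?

Answer: BISIMILAR

Analysis:
Refine partition for ~:
  π0 = {{0,1,2,3,4,5,6,7}}
  π1 = {{0},{1,4},{2},{3},{5},{6,7}}
stable after 2 split(s): 6 block(s)
class of 1: {1,4}; class of 4: {1,4}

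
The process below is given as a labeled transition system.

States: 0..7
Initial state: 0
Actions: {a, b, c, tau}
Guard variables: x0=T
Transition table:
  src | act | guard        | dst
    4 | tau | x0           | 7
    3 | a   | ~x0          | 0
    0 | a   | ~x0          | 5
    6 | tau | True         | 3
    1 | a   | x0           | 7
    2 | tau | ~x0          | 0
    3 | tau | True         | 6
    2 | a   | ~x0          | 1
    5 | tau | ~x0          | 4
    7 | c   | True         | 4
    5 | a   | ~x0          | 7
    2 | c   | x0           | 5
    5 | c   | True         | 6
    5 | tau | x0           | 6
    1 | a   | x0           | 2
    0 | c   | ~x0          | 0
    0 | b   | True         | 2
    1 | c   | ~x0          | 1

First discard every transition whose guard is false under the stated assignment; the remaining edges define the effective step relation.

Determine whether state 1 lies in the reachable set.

10 transition(s) survive guard evaluation.
depth 0: {0}
depth 1: {2}  cumulative {0,2}
depth 2: {5}  cumulative {0,2,5}
depth 3: {6}  cumulative {0,2,5,6}
depth 4: {3}  cumulative {0,2,3,5,6}
Reachable = {0,2,3,5,6}

Answer: UNREACHABLE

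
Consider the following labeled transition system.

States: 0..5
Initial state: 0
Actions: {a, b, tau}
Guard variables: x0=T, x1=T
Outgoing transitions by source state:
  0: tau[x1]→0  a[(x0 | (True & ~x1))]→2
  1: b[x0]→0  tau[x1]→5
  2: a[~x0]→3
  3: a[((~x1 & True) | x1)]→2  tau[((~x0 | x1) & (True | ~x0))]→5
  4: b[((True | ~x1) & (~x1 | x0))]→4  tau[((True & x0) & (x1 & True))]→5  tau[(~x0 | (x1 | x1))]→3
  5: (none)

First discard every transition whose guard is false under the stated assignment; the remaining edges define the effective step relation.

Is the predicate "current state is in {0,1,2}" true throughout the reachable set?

Answer: INVARIANT HOLDS

Trace:
Allowed set {0,1,2}
Reach set: {0,2}
  0: safe
  2: safe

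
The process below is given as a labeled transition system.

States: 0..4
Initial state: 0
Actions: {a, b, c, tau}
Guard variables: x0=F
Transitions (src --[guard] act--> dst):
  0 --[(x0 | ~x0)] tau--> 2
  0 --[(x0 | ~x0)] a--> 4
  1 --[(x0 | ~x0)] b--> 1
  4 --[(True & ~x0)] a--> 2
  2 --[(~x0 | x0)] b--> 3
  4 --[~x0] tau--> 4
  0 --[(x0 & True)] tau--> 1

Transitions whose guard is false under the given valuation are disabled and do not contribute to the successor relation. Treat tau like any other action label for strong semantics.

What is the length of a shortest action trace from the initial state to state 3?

Answer: 2

Working:
Breadth-first toward 3:
  Layer 0: {0}
  Layer 1: {2,4}
  Layer 2: {3}
first hit 3 at d=2 via tau·b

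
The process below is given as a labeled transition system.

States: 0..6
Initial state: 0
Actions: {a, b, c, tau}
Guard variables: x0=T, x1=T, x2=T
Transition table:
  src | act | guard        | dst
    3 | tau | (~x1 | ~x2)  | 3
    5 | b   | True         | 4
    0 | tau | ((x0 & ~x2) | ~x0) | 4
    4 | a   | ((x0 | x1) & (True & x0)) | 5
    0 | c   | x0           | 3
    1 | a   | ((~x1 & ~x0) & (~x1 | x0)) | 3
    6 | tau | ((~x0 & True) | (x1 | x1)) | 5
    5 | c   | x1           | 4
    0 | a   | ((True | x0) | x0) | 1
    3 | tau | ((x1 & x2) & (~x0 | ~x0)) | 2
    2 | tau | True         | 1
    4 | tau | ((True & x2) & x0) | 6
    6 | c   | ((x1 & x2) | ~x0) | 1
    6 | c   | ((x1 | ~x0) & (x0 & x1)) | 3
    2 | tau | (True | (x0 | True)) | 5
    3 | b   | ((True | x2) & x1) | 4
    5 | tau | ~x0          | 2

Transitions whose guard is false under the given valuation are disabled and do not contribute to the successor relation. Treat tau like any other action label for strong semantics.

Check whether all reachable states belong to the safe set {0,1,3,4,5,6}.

Answer: INVARIANT HOLDS

Trace:
Safe = {0,1,3,4,5,6}
R = {0,1,3,4,5,6}
  0: ✓
  1: ✓
  3: ✓
  4: ✓
  5: ✓
  6: ✓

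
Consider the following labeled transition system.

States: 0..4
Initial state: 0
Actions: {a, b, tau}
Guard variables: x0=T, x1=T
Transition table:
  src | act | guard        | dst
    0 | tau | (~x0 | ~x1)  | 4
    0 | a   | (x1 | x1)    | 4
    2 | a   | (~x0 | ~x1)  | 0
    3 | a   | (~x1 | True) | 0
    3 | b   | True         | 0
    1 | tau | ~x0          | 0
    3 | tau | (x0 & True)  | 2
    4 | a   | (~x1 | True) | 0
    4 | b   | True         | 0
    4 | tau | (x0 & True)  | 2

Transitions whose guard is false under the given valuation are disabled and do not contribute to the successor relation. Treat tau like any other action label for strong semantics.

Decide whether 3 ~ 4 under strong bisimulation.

Compute ~ classes (split until stable):
  π0 = {{0,1,2,3,4}}
  π1 = {{0},{1,2},{3,4}}
stable after 2 split(s): 3 block(s)
[3]={3,4}  [4]={3,4}

Answer: BISIMILAR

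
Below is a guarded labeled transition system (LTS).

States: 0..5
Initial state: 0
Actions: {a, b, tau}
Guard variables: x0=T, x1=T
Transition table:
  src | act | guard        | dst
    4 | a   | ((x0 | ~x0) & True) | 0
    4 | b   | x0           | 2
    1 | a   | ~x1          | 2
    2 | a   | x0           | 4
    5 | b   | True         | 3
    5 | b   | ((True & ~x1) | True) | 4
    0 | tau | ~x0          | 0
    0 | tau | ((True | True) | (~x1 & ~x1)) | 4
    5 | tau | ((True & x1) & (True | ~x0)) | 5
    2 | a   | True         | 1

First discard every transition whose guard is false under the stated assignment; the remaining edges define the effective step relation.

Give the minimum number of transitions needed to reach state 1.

Breadth-first toward 1:
  depth 0: {0}
  depth 1: {4}
  depth 2: {2}
  depth 3: {1}
depth(1)=3, e.g. tau·b·a

Answer: 3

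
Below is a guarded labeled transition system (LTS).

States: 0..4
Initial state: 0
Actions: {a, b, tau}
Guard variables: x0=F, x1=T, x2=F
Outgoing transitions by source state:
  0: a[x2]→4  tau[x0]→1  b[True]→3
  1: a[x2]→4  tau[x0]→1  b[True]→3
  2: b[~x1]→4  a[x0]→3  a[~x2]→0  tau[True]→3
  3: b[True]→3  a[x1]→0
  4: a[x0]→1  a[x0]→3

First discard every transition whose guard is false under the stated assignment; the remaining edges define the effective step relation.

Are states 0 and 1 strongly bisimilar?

Answer: BISIMILAR

Working:
Bisimulation quotient by refinement:
  round 0: {{0,1,2,3,4}}
  round 1: {{0,1},{2},{3},{4}}
stable after 2 split(s): 4 block(s)
0∈{0,1}, 1∈{0,1}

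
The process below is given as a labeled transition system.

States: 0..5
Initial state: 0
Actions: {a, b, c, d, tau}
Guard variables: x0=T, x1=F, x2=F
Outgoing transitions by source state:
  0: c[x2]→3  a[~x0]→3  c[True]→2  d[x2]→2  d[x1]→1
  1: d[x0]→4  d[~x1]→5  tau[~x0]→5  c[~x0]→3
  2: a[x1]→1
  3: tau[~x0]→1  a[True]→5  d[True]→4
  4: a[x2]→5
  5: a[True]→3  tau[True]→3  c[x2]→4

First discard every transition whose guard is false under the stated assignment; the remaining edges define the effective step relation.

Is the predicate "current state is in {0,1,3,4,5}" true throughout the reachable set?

Safe = {0,1,3,4,5}
Reachable = {0,2}
  0: ✓
  2: VIOLATES
witness against invariant: c → 2

Answer: INVARIANT VIOLATED at state 2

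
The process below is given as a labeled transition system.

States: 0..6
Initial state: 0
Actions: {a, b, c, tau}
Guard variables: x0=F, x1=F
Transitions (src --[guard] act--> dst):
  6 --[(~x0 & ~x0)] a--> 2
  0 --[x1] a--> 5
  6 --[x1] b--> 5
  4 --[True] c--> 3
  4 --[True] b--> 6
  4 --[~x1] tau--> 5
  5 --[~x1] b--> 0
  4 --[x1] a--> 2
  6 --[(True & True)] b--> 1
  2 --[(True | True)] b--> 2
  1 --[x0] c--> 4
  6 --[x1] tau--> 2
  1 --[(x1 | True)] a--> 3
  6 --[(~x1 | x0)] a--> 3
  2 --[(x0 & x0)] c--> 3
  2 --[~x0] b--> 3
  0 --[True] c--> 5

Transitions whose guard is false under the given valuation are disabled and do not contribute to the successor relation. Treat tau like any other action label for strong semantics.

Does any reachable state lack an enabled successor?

Answer: DEADLOCK-FREE

Working:
R = {0,5}
  0: c→5  [1 exit(s)]
  5: b→0  [1 exit(s)]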